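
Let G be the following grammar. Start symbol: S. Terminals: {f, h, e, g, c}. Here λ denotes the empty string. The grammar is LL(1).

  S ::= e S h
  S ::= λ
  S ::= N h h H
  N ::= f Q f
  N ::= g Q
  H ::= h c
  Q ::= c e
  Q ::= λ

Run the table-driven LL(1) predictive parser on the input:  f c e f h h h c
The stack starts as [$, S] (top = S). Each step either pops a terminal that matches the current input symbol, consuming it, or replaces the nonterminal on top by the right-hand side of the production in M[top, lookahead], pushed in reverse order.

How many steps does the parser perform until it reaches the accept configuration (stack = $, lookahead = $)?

step 1: stack=$ S  input=f c e f h h h c $  — expand S ::= N h h H
step 2: stack=$ H h h N  input=f c e f h h h c $  — expand N ::= f Q f
step 3: stack=$ H h h f Q f  input=f c e f h h h c $  — match f
step 4: stack=$ H h h f Q  input=c e f h h h c $  — expand Q ::= c e
step 5: stack=$ H h h f e c  input=c e f h h h c $  — match c
step 6: stack=$ H h h f e  input=e f h h h c $  — match e
step 7: stack=$ H h h f  input=f h h h c $  — match f
step 8: stack=$ H h h  input=h h h c $  — match h
step 9: stack=$ H h  input=h h c $  — match h
step 10: stack=$ H  input=h c $  — expand H ::= h c
step 11: stack=$ c h  input=h c $  — match h
step 12: stack=$ c  input=c $  — match c
Accept reached after 12 steps.

12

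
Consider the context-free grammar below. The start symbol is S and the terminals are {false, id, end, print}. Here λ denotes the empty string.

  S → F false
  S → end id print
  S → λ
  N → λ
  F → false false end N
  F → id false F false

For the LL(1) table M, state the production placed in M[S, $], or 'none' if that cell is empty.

S → λ

FIRST(N) = {λ}
FIRST(F) = {false, id}
FIRST(S) = {λ, end, false, id}  (via F false)
FOLLOW(S) includes $ since S is the start symbol.
FOLLOW(S): S appears on no right-hand side. Thus FOLLOW(S) = {$}.
For S → F false: FIRST(F false) = {false, id}, so it goes in M[S, t] for t ∈ {false, id}.
For S → end id print: FIRST(end id print) = {end}, so it goes in M[S, t] for t ∈ {end}.
For S → λ: FIRST(λ) = {λ}, so it goes in M[S, t] for t ∈ {}; since λ ∈ FIRST, also for every t ∈ FOLLOW(S) = {$}.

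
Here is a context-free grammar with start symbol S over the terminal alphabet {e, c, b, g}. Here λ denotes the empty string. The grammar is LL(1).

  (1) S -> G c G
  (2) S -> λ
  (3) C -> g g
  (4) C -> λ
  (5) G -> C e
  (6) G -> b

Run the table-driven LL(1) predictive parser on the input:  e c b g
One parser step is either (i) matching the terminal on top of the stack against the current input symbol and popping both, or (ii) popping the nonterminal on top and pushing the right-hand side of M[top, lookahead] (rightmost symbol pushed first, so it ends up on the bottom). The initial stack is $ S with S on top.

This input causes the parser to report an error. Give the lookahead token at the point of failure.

step 1: stack=$ S  input=e c b g $  — expand S -> G c G
step 2: stack=$ G c G  input=e c b g $  — expand G -> C e
step 3: stack=$ G c e C  input=e c b g $  — expand C -> λ
step 4: stack=$ G c e  input=e c b g $  — match e
step 5: stack=$ G c  input=c b g $  — match c
step 6: stack=$ G  input=b g $  — expand G -> b
step 7: stack=$ b  input=b g $  — match b
step 8: stack=$  input=g $  — error: stack empty but input remains

g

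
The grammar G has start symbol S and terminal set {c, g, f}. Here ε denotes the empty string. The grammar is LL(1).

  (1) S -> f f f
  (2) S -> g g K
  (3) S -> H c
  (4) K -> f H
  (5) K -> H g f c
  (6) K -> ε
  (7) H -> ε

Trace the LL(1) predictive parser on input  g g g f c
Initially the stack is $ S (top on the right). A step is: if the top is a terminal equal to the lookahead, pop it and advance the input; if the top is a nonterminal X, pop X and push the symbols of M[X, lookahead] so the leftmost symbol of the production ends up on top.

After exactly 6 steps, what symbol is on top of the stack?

f

step 1: stack=$ S  input=g g g f c $  — expand S -> g g K
step 2: stack=$ K g g  input=g g g f c $  — match g
step 3: stack=$ K g  input=g g f c $  — match g
step 4: stack=$ K  input=g f c $  — expand K -> H g f c
step 5: stack=$ c f g H  input=g f c $  — expand H -> ε
step 6: stack=$ c f g  input=g f c $  — match g
Stack after step 6: $ c f (top = f).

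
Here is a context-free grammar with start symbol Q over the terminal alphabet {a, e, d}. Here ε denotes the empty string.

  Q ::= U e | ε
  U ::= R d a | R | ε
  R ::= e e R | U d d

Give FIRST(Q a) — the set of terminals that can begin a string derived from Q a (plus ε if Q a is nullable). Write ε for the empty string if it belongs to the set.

{a, d, e}

FIRST(Q): from Q::=U e we get {d, e}; from Q::=ε we get {ε}. So FIRST(Q) = {ε, d, e}.
FIRST(U): from U::=R d a we get {d, e}; from U::=R we get {d, e}; from U::=ε we get {ε}. So FIRST(U) = {ε, d, e}.
FIRST(R): from R::=e e R we get {e}; from R::=U d d we get {d, e}. So FIRST(R) = {d, e}.
FIRST(Q a): take FIRST of each symbol in turn, carrying on past any symbol whose FIRST contains ε; result {a, d, e}.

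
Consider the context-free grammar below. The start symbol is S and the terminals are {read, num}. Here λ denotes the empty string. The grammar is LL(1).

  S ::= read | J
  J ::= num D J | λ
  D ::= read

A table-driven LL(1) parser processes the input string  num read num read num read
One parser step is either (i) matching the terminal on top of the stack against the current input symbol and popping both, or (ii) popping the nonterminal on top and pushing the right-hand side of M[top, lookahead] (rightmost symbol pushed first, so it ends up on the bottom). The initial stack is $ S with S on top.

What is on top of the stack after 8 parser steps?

step 1: stack=$ S  input=num read num read num read $  — expand S ::= J
step 2: stack=$ J  input=num read num read num read $  — expand J ::= num D J
step 3: stack=$ J D num  input=num read num read num read $  — match num
step 4: stack=$ J D  input=read num read num read $  — expand D ::= read
step 5: stack=$ J read  input=read num read num read $  — match read
step 6: stack=$ J  input=num read num read $  — expand J ::= num D J
step 7: stack=$ J D num  input=num read num read $  — match num
step 8: stack=$ J D  input=read num read $  — expand D ::= read
Stack after step 8: $ J read (top = read).

read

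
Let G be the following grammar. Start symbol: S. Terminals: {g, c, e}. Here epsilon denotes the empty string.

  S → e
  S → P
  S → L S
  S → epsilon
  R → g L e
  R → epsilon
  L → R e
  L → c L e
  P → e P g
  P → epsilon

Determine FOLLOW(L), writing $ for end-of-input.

FIRST(R) = {epsilon, g}
FIRST(P) = {epsilon, e}
FIRST(L) = {c, e, g}  (via R e)
FIRST(S) = {epsilon, c, e, g}  (via P, L S)
FOLLOW(S) includes $ since S is the start symbol.
FOLLOW(S): in S→L S, the suffix after S is empty (adds nothing new). Thus FOLLOW(S) = {$}.
FOLLOW(R): in L→R e, R is followed by e with FIRST {e}. Thus FOLLOW(R) = {e}.
FOLLOW(L): in S→L S, L is followed by S with FIRST {epsilon, c, e, g}; in S→L S, the suffix after L is nullable, so FOLLOW(L) ⊇ FOLLOW(S) = {$}; in R→g L e, L is followed by e with FIRST {e}; in L→c L e, L is followed by e with FIRST {e}. Thus FOLLOW(L) = {$, c, e, g}.
FOLLOW(P): in S→P, the suffix after P is empty, so FOLLOW(P) ⊇ FOLLOW(S) = {$}; in P→e P g, P is followed by g with FIRST {g}. Thus FOLLOW(P) = {$, g}.

{$, c, e, g}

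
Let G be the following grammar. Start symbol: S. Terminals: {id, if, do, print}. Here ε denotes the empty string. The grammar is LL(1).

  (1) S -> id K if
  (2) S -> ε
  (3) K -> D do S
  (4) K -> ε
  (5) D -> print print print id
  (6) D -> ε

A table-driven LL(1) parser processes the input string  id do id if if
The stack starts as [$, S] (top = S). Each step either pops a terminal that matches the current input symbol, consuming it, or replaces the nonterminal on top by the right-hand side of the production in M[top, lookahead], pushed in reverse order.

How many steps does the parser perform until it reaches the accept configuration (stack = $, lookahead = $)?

10

step 1: stack=$ S  input=id do id if if $  — expand S -> id K if
step 2: stack=$ if K id  input=id do id if if $  — match id
step 3: stack=$ if K  input=do id if if $  — expand K -> D do S
step 4: stack=$ if S do D  input=do id if if $  — expand D -> ε
step 5: stack=$ if S do  input=do id if if $  — match do
step 6: stack=$ if S  input=id if if $  — expand S -> id K if
step 7: stack=$ if if K id  input=id if if $  — match id
step 8: stack=$ if if K  input=if if $  — expand K -> ε
step 9: stack=$ if if  input=if if $  — match if
step 10: stack=$ if  input=if $  — match if
Accept reached after 10 steps.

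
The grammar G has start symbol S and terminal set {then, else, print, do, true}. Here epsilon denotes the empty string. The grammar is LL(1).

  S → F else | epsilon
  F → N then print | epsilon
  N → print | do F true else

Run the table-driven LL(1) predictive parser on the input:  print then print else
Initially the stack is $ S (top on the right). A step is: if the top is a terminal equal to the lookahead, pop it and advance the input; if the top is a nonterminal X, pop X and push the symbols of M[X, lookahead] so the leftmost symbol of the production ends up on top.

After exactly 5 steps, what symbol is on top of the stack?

print

step 1: stack=$ S  input=print then print else $  — expand S → F else
step 2: stack=$ else F  input=print then print else $  — expand F → N then print
step 3: stack=$ else print then N  input=print then print else $  — expand N → print
step 4: stack=$ else print then print  input=print then print else $  — match print
step 5: stack=$ else print then  input=then print else $  — match then
Stack after step 5: $ else print (top = print).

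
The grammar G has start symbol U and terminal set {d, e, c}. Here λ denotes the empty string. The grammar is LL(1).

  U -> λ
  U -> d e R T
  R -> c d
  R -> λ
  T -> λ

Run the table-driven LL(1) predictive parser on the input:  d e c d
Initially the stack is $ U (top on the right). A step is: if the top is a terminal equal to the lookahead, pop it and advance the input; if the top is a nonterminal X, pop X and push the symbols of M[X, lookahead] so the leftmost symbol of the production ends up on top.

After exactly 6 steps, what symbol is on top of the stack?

     Stack      Input      Action
  1  $ U        d e c d $  expand U -> d e R T
  2  $ T R e d  d e c d $  match d
  3  $ T R e    e c d $    match e
  4  $ T R      c d $      expand R -> c d
  5  $ T d c    c d $      match c
  6  $ T d      d $        match d
Stack after step 6: $ T (top = T).

T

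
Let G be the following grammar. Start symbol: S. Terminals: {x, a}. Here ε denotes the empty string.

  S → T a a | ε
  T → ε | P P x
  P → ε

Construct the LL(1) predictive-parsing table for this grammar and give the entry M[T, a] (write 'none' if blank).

FIRST(P): from P→ε we get {ε}. So FIRST(P) = {ε}.
FIRST(T): from T→ε we get {ε}; from T→P P x we get {x}. So FIRST(T) = {ε, x}.
FIRST(S): from S→T a a we get {a, x}; from S→ε we get {ε}. So FIRST(S) = {ε, a, x}.
FOLLOW(S) includes $ since S is the start symbol.
FOLLOW(T): in S→T a a, T is followed by a a with FIRST {a}. Thus FOLLOW(T) = {a}.
For T → ε: FIRST(ε) = {ε}, so it goes in M[T, t] for t ∈ {}; since ε ∈ FIRST, also for every t ∈ FOLLOW(T) = {a}.
For T → P P x: FIRST(P P x) = {x}, so it goes in M[T, t] for t ∈ {x}.

T → ε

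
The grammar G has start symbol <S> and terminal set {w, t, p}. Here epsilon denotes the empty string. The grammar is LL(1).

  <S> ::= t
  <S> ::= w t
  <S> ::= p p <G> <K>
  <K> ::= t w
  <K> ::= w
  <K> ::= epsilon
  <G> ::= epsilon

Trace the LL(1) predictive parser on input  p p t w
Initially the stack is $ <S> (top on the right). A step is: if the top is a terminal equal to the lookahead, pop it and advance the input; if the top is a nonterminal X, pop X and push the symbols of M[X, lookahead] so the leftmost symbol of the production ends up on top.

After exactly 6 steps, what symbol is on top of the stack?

step 1: stack=$ <S>  input=p p t w $  — expand <S> ::= p p <G> <K>
step 2: stack=$ <K> <G> p p  input=p p t w $  — match p
step 3: stack=$ <K> <G> p  input=p t w $  — match p
step 4: stack=$ <K> <G>  input=t w $  — expand <G> ::= epsilon
step 5: stack=$ <K>  input=t w $  — expand <K> ::= t w
step 6: stack=$ w t  input=t w $  — match t
Stack after step 6: $ w (top = w).

w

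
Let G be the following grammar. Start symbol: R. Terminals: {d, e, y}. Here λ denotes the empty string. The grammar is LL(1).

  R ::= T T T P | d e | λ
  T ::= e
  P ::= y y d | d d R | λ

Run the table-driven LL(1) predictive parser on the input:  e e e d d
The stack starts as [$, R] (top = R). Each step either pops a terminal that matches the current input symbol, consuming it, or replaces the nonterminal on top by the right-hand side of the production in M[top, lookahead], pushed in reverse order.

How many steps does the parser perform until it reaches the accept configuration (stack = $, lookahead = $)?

step 1: stack=$ R  input=e e e d d $  — expand R ::= T T T P
step 2: stack=$ P T T T  input=e e e d d $  — expand T ::= e
step 3: stack=$ P T T e  input=e e e d d $  — match e
step 4: stack=$ P T T  input=e e d d $  — expand T ::= e
step 5: stack=$ P T e  input=e e d d $  — match e
step 6: stack=$ P T  input=e d d $  — expand T ::= e
step 7: stack=$ P e  input=e d d $  — match e
step 8: stack=$ P  input=d d $  — expand P ::= d d R
step 9: stack=$ R d d  input=d d $  — match d
step 10: stack=$ R d  input=d $  — match d
step 11: stack=$ R  input=$  — expand R ::= λ
Accept reached after 11 steps.

11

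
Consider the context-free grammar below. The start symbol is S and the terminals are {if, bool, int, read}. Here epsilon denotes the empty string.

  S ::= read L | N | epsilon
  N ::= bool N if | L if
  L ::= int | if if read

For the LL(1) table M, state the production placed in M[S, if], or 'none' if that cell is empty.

FIRST(L): from L::=int we get {int}; from L::=if if read we get {if}. So FIRST(L) = {if, int}.
FIRST(N): from N::=bool N if we get {bool}; from N::=L if we get {if, int}. So FIRST(N) = {bool, if, int}.
FIRST(S): from S::=read L we get {read}; from S::=N we get {bool, if, int}; from S::=epsilon we get {epsilon}. So FIRST(S) = {epsilon, bool, if, int, read}.
FOLLOW(S) includes $ since S is the start symbol.
FOLLOW(S): S appears on no right-hand side. Thus FOLLOW(S) = {$}.
For S ::= read L: FIRST(read L) = {read}, so it goes in M[S, t] for t ∈ {read}.
For S ::= N: FIRST(N) = {bool, if, int}, so it goes in M[S, t] for t ∈ {bool, if, int}.
For S ::= epsilon: FIRST(epsilon) = {epsilon}, so it goes in M[S, t] for t ∈ {}; since epsilon ∈ FIRST, also for every t ∈ FOLLOW(S) = {$}.

S ::= N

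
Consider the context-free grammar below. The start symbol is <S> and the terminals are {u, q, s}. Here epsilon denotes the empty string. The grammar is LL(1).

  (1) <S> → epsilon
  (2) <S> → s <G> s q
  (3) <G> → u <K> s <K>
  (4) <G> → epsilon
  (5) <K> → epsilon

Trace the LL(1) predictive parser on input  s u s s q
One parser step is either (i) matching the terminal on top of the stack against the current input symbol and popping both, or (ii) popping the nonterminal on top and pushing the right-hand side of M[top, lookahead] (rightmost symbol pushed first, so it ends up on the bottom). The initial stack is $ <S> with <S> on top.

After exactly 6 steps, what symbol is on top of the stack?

     Stack              Input        Action
  1  $ <S>              s u s s q $  expand <S> → s <G> s q
  2  $ q s <G> s        s u s s q $  match s
  3  $ q s <G>          u s s q $    expand <G> → u <K> s <K>
  4  $ q s <K> s <K> u  u s s q $    match u
  5  $ q s <K> s <K>    s s q $      expand <K> → epsilon
  6  $ q s <K> s        s s q $      match s
Stack after step 6: $ q s <K> (top = <K>).

<K>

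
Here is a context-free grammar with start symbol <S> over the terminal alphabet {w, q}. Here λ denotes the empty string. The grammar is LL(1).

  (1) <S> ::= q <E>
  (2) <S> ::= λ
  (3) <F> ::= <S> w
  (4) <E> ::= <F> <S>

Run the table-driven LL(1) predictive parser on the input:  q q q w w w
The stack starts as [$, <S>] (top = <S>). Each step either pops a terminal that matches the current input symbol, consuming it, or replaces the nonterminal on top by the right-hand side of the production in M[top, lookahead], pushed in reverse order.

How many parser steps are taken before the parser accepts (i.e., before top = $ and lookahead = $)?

step 1: stack=$ <S>  input=q q q w w w $  — expand <S> ::= q <E>
step 2: stack=$ <E> q  input=q q q w w w $  — match q
step 3: stack=$ <E>  input=q q w w w $  — expand <E> ::= <F> <S>
step 4: stack=$ <S> <F>  input=q q w w w $  — expand <F> ::= <S> w
step 5: stack=$ <S> w <S>  input=q q w w w $  — expand <S> ::= q <E>
step 6: stack=$ <S> w <E> q  input=q q w w w $  — match q
step 7: stack=$ <S> w <E>  input=q w w w $  — expand <E> ::= <F> <S>
step 8: stack=$ <S> w <S> <F>  input=q w w w $  — expand <F> ::= <S> w
step 9: stack=$ <S> w <S> w <S>  input=q w w w $  — expand <S> ::= q <E>
step 10: stack=$ <S> w <S> w <E> q  input=q w w w $  — match q
step 11: stack=$ <S> w <S> w <E>  input=w w w $  — expand <E> ::= <F> <S>
step 12: stack=$ <S> w <S> w <S> <F>  input=w w w $  — expand <F> ::= <S> w
step 13: stack=$ <S> w <S> w <S> w <S>  input=w w w $  — expand <S> ::= λ
step 14: stack=$ <S> w <S> w <S> w  input=w w w $  — match w
step 15: stack=$ <S> w <S> w <S>  input=w w $  — expand <S> ::= λ
step 16: stack=$ <S> w <S> w  input=w w $  — match w
step 17: stack=$ <S> w <S>  input=w $  — expand <S> ::= λ
step 18: stack=$ <S> w  input=w $  — match w
step 19: stack=$ <S>  input=$  — expand <S> ::= λ
Accept reached after 19 steps.

19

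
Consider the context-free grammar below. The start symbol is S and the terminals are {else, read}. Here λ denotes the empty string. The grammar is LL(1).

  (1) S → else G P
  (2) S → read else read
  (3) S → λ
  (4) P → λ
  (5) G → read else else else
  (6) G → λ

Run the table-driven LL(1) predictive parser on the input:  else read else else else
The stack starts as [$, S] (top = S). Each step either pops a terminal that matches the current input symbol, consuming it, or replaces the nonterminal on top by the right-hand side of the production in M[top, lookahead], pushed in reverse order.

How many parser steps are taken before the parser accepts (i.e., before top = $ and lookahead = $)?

     Stack                    Input                       Action
  1  $ S                      else read else else else $  expand S → else G P
  2  $ P G else               else read else else else $  match else
  3  $ P G                    read else else else $       expand G → read else else else
  4  $ P else else else read  read else else else $       match read
  5  $ P else else else       else else else $            match else
  6  $ P else else            else else $                 match else
  7  $ P else                 else $                      match else
  8  $ P                      $                           expand P → λ
Accept reached after 8 steps.

8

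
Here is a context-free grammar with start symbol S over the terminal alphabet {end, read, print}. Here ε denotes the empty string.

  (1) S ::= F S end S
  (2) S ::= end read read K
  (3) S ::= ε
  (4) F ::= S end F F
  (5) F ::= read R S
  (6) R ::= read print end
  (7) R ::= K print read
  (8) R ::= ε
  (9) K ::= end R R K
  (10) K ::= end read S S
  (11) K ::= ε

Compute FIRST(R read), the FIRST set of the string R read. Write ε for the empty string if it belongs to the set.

FIRST(K): from K::=end R R K we get {end}; from K::=end read S S we get {end}; from K::=ε we get {ε}. So FIRST(K) = {ε, end}.
FIRST(R): from R::=read print end we get {read}; from R::=K print read we get {end, print}; from R::=ε we get {ε}. So FIRST(R) = {ε, end, print, read}.
FIRST(S): from S::=F S end S we get {end, read}; from S::=end read read K we get {end}; from S::=ε we get {ε}. So FIRST(S) = {ε, end, read}.
FIRST(F): from F::=S end F F we get {end, read}; from F::=read R S we get {read}. So FIRST(F) = {end, read}.
FIRST(R read): take FIRST of each symbol in turn, carrying on past any symbol whose FIRST contains ε; result {end, print, read}.

{end, print, read}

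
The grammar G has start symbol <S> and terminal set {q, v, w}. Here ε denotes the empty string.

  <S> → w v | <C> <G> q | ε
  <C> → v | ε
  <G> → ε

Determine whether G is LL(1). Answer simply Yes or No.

FIRST(<S>) = {ε, q, v, w}
FIRST(<C>) = {ε, v}
FIRST(<G>) = {ε}
FOLLOW(<S>) = {$}
FOLLOW(<C>) = {q}
FOLLOW(<G>) = {q}
Each cell of M receives at most one production.

Yes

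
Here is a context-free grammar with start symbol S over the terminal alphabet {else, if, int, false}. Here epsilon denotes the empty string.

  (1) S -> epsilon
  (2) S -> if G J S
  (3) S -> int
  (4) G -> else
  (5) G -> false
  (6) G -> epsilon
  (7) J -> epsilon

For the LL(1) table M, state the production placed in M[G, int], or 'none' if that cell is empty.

FIRST(S) = {epsilon, if, int}
FIRST(G) = {epsilon, else, false}
FIRST(J) = {epsilon}
FOLLOW(S) includes $ since S is the start symbol.
FOLLOW(S): in S->if G J S, the suffix after S is empty (adds nothing new). Thus FOLLOW(S) = {$}.
FOLLOW(G): in S->if G J S, G is followed by J S with FIRST {epsilon, if, int}; in S->if G J S, the suffix after G is nullable, so FOLLOW(G) ⊇ FOLLOW(S) = {$}. Thus FOLLOW(G) = {$, if, int}.
For G -> else: FIRST(else) = {else}, so it goes in M[G, t] for t ∈ {else}.
For G -> false: FIRST(false) = {false}, so it goes in M[G, t] for t ∈ {false}.
For G -> epsilon: FIRST(epsilon) = {epsilon}, so it goes in M[G, t] for t ∈ {}; since epsilon ∈ FIRST, also for every t ∈ FOLLOW(G) = {$, if, int}.

G -> epsilon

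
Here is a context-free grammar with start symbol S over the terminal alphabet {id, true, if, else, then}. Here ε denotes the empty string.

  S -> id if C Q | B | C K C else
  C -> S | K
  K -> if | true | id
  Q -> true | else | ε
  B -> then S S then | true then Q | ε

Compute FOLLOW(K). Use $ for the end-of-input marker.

FIRST(K): from K->if we get {if}; from K->true we get {true}; from K->id we get {id}. So FIRST(K) = {id, if, true}.
FIRST(Q): from Q->true we get {true}; from Q->else we get {else}; from Q->ε we get {ε}. So FIRST(Q) = {ε, else, true}.
FIRST(B): from B->then S S then we get {then}; from B->true then Q we get {true}; from B->ε we get {ε}. So FIRST(B) = {ε, then, true}.
FIRST(S): from S->id if C Q we get {id}; from S->B we get {ε, then, true}; from S->C K C else we get {id, if, then, true}. So FIRST(S) = {ε, id, if, then, true}.
FIRST(C): from C->S we get {ε, id, if, then, true}; from C->K we get {id, if, true}. So FIRST(C) = {ε, id, if, then, true}.
FOLLOW(S) includes $ since S is the start symbol.
FOLLOW(S): in C->S, the suffix after S is empty, so FOLLOW(S) ⊇ FOLLOW(C) = {$, else, id, if, then, true}; in B->then S S then (occurrence 1), S is followed by S then with FIRST {id, if, then, true}; in B->then S S then (occurrence 2), S is followed by then with FIRST {then}. Thus FOLLOW(S) = {$, else, id, if, then, true}.
FOLLOW(C): in S->id if C Q, C is followed by Q with FIRST {ε, else, true}; in S->id if C Q, the suffix after C is nullable, so FOLLOW(C) ⊇ FOLLOW(S) = {$, else, id, if, then, true}; in S->C K C else (occurrence 1), C is followed by K C else with FIRST {id, if, true}; in S->C K C else (occurrence 2), C is followed by else with FIRST {else}. Thus FOLLOW(C) = {$, else, id, if, then, true}.
FOLLOW(K): in S->C K C else, K is followed by C else with FIRST {else, id, if, then, true}; in C->K, the suffix after K is empty, so FOLLOW(K) ⊇ FOLLOW(C) = {$, else, id, if, then, true}. Thus FOLLOW(K) = {$, else, id, if, then, true}.
FOLLOW(B): in S->B, the suffix after B is empty, so FOLLOW(B) ⊇ FOLLOW(S) = {$, else, id, if, then, true}. Thus FOLLOW(B) = {$, else, id, if, then, true}.
FOLLOW(Q): in S->id if C Q, the suffix after Q is empty, so FOLLOW(Q) ⊇ FOLLOW(S) = {$, else, id, if, then, true}; in B->true then Q, the suffix after Q is empty, so FOLLOW(Q) ⊇ FOLLOW(B) = {$, else, id, if, then, true}. Thus FOLLOW(Q) = {$, else, id, if, then, true}.

{$, else, id, if, then, true}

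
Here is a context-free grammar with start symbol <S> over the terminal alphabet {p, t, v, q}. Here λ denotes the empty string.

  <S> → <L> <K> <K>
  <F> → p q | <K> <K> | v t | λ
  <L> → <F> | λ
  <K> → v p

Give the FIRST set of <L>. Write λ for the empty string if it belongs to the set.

FIRST(<K>) = {v}
FIRST(<F>) = {λ, p, v}  (via <K> <K>)
FIRST(<L>) = {λ, p, v}  (via <F>)
FIRST(<S>) = {p, v}  (via <L> <K> <K>)

{λ, p, v}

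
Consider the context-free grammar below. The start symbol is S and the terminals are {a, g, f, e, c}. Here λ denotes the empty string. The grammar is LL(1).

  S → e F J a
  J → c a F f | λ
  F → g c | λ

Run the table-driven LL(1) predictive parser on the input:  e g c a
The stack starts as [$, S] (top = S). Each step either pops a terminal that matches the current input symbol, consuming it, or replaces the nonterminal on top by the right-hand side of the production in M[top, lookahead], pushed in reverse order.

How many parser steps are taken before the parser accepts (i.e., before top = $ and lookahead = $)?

7

     Stack      Input      Action
  1  $ S        e g c a $  expand S → e F J a
  2  $ a J F e  e g c a $  match e
  3  $ a J F    g c a $    expand F → g c
  4  $ a J c g  g c a $    match g
  5  $ a J c    c a $      match c
  6  $ a J      a $        expand J → λ
  7  $ a        a $        match a
Accept reached after 7 steps.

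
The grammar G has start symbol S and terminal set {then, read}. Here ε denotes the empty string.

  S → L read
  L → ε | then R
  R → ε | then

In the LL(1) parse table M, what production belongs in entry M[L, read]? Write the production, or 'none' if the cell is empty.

FIRST(L): from L→ε we get {ε}; from L→then R we get {then}. So FIRST(L) = {ε, then}.
FIRST(R): from R→ε we get {ε}; from R→then we get {then}. So FIRST(R) = {ε, then}.
FIRST(S): from S→L read we get {read, then}. So FIRST(S) = {read, then}.
FOLLOW(S) includes $ since S is the start symbol.
FOLLOW(L): in S→L read, L is followed by read with FIRST {read}. Thus FOLLOW(L) = {read}.
For L → ε: FIRST(ε) = {ε}, so it goes in M[L, t] for t ∈ {}; since ε ∈ FIRST, also for every t ∈ FOLLOW(L) = {read}.
For L → then R: FIRST(then R) = {then}, so it goes in M[L, t] for t ∈ {then}.

L → ε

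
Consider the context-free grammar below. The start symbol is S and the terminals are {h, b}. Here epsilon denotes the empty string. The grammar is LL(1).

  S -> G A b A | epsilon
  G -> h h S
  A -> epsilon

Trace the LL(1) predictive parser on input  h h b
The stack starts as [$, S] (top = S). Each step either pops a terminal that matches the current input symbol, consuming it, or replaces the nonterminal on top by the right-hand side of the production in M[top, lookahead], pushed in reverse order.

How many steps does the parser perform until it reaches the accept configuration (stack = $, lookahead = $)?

     Stack          Input    Action
  1  $ S            h h b $  expand S -> G A b A
  2  $ A b A G      h h b $  expand G -> h h S
  3  $ A b A S h h  h h b $  match h
  4  $ A b A S h    h b $    match h
  5  $ A b A S      b $      expand S -> epsilon
  6  $ A b A        b $      expand A -> epsilon
  7  $ A b          b $      match b
  8  $ A            $        expand A -> epsilon
Accept reached after 8 steps.

8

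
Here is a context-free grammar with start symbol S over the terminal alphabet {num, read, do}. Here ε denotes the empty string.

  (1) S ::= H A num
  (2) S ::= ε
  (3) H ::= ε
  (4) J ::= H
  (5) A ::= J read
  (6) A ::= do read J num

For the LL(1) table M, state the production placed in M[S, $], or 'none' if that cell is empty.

S ::= ε

FIRST(H) = {ε}
FIRST(J) = {ε}  (via H)
FIRST(A) = {do, read}  (via J read)
FIRST(S) = {ε, do, read}  (via H A num)
FOLLOW(S) includes $ since S is the start symbol.
FOLLOW(S): S appears on no right-hand side. Thus FOLLOW(S) = {$}.
For S ::= H A num: FIRST(H A num) = {do, read}, so it goes in M[S, t] for t ∈ {do, read}.
For S ::= ε: FIRST(ε) = {ε}, so it goes in M[S, t] for t ∈ {}; since ε ∈ FIRST, also for every t ∈ FOLLOW(S) = {$}.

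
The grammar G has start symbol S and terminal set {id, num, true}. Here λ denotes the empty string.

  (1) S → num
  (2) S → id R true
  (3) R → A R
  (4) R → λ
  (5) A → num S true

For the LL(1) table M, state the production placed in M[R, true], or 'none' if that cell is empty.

FIRST(S): from S→num we get {num}; from S→id R true we get {id}. So FIRST(S) = {id, num}.
FIRST(A): from A→num S true we get {num}. So FIRST(A) = {num}.
FIRST(R): from R→A R we get {num}; from R→λ we get {λ}. So FIRST(R) = {λ, num}.
FOLLOW(S) includes $ since S is the start symbol.
FOLLOW(R): in S→id R true, R is followed by true with FIRST {true}; in R→A R, the suffix after R is empty (adds nothing new). Thus FOLLOW(R) = {true}.
For R → A R: FIRST(A R) = {num}, so it goes in M[R, t] for t ∈ {num}.
For R → λ: FIRST(λ) = {λ}, so it goes in M[R, t] for t ∈ {}; since λ ∈ FIRST, also for every t ∈ FOLLOW(R) = {true}.

R → λ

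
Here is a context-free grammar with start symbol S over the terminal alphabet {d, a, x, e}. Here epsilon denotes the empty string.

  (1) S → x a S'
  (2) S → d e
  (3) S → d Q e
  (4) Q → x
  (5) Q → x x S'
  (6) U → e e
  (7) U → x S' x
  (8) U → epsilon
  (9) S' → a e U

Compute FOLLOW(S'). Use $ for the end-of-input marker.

{$, e, x}

FIRST(S): from S→x a S' we get {x}; from S→d e we get {d}; from S→d Q e we get {d}. So FIRST(S) = {d, x}.
FIRST(Q): from Q→x we get {x}; from Q→x x S' we get {x}. So FIRST(Q) = {x}.
FIRST(U): from U→e e we get {e}; from U→x S' x we get {x}; from U→epsilon we get {epsilon}. So FIRST(U) = {epsilon, e, x}.
FIRST(S'): from S'→a e U we get {a}. So FIRST(S') = {a}.
FOLLOW(S) includes $ since S is the start symbol.
FOLLOW(S): S appears on no right-hand side. Thus FOLLOW(S) = {$}.
FOLLOW(Q): in S→d Q e, Q is followed by e with FIRST {e}. Thus FOLLOW(Q) = {e}.
FOLLOW(S'): in S→x a S', the suffix after S' is empty, so FOLLOW(S') ⊇ FOLLOW(S) = {$}; in Q→x x S', the suffix after S' is empty, so FOLLOW(S') ⊇ FOLLOW(Q) = {e}; in U→x S' x, S' is followed by x with FIRST {x}. Thus FOLLOW(S') = {$, e, x}.
FOLLOW(U): in S'→a e U, the suffix after U is empty, so FOLLOW(U) ⊇ FOLLOW(S') = {$, e, x}. Thus FOLLOW(U) = {$, e, x}.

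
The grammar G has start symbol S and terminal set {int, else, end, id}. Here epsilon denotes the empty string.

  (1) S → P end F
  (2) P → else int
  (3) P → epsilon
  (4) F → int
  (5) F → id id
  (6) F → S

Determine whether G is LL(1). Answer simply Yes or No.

FIRST(S) = {else, end}
FIRST(P) = {epsilon, else}
FIRST(F) = {else, end, id, int}
FOLLOW(S) = {$}
FOLLOW(P) = {end}
FOLLOW(F) = {$}
Each cell of M receives at most one production.

Yes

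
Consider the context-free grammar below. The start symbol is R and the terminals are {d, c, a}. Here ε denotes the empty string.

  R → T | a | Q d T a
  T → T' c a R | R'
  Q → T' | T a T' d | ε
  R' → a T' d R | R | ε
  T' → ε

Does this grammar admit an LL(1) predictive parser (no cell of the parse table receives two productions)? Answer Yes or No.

No

FIRST(R) = {ε, a, c, d}
FIRST(T) = {ε, a, c, d}
FIRST(Q) = {ε, a, c, d}
FIRST(R') = {ε, a, c, d}
FIRST(T') = {ε}
FOLLOW(R) = {$, a}
FOLLOW(T) = {$, a}
FOLLOW(Q) = {d}
FOLLOW(R') = {$, a}
FOLLOW(T') = {c, d}
Cell M[Q, d] receives both Q → T' and Q → T a T' d and Q → ε — the grammar is not LL(1).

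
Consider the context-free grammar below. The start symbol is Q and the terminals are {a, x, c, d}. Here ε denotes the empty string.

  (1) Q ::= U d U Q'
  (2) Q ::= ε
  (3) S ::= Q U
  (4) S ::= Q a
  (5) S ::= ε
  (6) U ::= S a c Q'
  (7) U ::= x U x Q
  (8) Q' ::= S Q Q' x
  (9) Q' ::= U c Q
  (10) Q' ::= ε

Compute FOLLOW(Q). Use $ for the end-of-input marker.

FIRST(Q) = {ε, a, x}  (via U d U Q')
FIRST(S) = {ε, a, x}  (via Q U, Q a)
FIRST(U) = {a, x}  (via S a c Q')
FIRST(Q') = {ε, a, x}  (via S Q Q' x, U c Q)
FOLLOW(Q) includes $ since Q is the start symbol.
FOLLOW(S): in U::=S a c Q', S is followed by a c Q' with FIRST {a}; in Q'::=S Q Q' x, S is followed by Q Q' x with FIRST {a, x}. Thus FOLLOW(S) = {a, x}.
FOLLOW(Q): in S::=Q U, Q is followed by U with FIRST {a, x}; in S::=Q a, Q is followed by a with FIRST {a}; in U::=x U x Q, the suffix after Q is empty, so FOLLOW(Q) ⊇ FOLLOW(U) = {$, a, c, d, x}; in Q'::=S Q Q' x, Q is followed by Q' x with FIRST {a, x}; in Q'::=U c Q, the suffix after Q is empty, so FOLLOW(Q) ⊇ FOLLOW(Q') = {$, a, c, d, x}. Thus FOLLOW(Q) = {$, a, c, d, x}.
FOLLOW(U): in Q::=U d U Q' (occurrence 1), U is followed by d U Q' with FIRST {d}; in Q::=U d U Q' (occurrence 2), U is followed by Q' with FIRST {ε, a, x}; in Q::=U d U Q' (occurrence 2), the suffix after U is nullable, so FOLLOW(U) ⊇ FOLLOW(Q) = {$, a, c, d, x}; in S::=Q U, the suffix after U is empty, so FOLLOW(U) ⊇ FOLLOW(S) = {a, x}; in U::=x U x Q, U is followed by x Q with FIRST {x}; in Q'::=U c Q, U is followed by c Q with FIRST {c}. Thus FOLLOW(U) = {$, a, c, d, x}.
FOLLOW(Q'): in Q::=U d U Q', the suffix after Q' is empty, so FOLLOW(Q') ⊇ FOLLOW(Q) = {$, a, c, d, x}; in U::=S a c Q', the suffix after Q' is empty, so FOLLOW(Q') ⊇ FOLLOW(U) = {$, a, c, d, x}; in Q'::=S Q Q' x, Q' is followed by x with FIRST {x}. Thus FOLLOW(Q') = {$, a, c, d, x}.

{$, a, c, d, x}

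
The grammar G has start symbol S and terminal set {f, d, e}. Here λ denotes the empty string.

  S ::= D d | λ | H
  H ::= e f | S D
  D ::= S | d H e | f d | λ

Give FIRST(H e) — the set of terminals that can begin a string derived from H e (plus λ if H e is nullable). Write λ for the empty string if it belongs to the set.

{d, e, f}

FIRST(S) = {λ, d, e, f}  (via D d, H)
FIRST(D) = {λ, d, e, f}  (via S)
FIRST(H) = {λ, d, e, f}  (via S D)
FIRST(H e): take FIRST of each symbol in turn, carrying on past any symbol whose FIRST contains λ; result {d, e, f}.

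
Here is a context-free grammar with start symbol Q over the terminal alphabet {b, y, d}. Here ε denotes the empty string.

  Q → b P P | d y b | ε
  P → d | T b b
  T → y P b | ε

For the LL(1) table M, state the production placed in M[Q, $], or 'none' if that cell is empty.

FIRST(Q) = {ε, b, d}
FIRST(T) = {ε, y}
FIRST(P) = {b, d, y}  (via T b b)
FOLLOW(Q) includes $ since Q is the start symbol.
FOLLOW(Q): Q appears on no right-hand side. Thus FOLLOW(Q) = {$}.
For Q → b P P: FIRST(b P P) = {b}, so it goes in M[Q, t] for t ∈ {b}.
For Q → d y b: FIRST(d y b) = {d}, so it goes in M[Q, t] for t ∈ {d}.
For Q → ε: FIRST(ε) = {ε}, so it goes in M[Q, t] for t ∈ {}; since ε ∈ FIRST, also for every t ∈ FOLLOW(Q) = {$}.

Q → ε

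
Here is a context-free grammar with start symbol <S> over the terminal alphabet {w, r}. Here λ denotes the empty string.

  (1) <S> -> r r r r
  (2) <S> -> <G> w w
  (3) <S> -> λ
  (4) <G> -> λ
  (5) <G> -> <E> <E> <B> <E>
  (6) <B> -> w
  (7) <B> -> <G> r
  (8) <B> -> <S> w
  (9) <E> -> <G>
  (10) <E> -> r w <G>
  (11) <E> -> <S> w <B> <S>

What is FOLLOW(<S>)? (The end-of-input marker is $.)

{$, r, w}

FIRST(<S>): from <S>->r r r r we get {r}; from <S>-><G> w w we get {r, w}; from <S>->λ we get {λ}. So FIRST(<S>) = {λ, r, w}.
FIRST(<G>): from <G>->λ we get {λ}; from <G>-><E> <E> <B> <E> we get {r, w}. So FIRST(<G>) = {λ, r, w}.
FIRST(<B>): from <B>->w we get {w}; from <B>-><G> r we get {r, w}; from <B>-><S> w we get {r, w}. So FIRST(<B>) = {r, w}.
FIRST(<E>): from <E>-><G> we get {λ, r, w}; from <E>->r w <G> we get {r}; from <E>-><S> w <B> <S> we get {r, w}. So FIRST(<E>) = {λ, r, w}.
FOLLOW(<S>) includes $ since <S> is the start symbol.
FOLLOW(<S>): in <B>-><S> w, <S> is followed by w with FIRST {w}; in <E>-><S> w <B> <S> (occurrence 1), <S> is followed by w <B> <S> with FIRST {w}; in <E>-><S> w <B> <S> (occurrence 2), the suffix after <S> is empty, so FOLLOW(<S>) ⊇ FOLLOW(<E>) = {r, w}. Thus FOLLOW(<S>) = {$, r, w}.
FOLLOW(<G>): in <S>-><G> w w, <G> is followed by w w with FIRST {w}; in <B>-><G> r, <G> is followed by r with FIRST {r}; in <E>-><G>, the suffix after <G> is empty, so FOLLOW(<G>) ⊇ FOLLOW(<E>) = {r, w}; in <E>->r w <G>, the suffix after <G> is empty, so FOLLOW(<G>) ⊇ FOLLOW(<E>) = {r, w}. Thus FOLLOW(<G>) = {r, w}.
FOLLOW(<E>): in <G>-><E> <E> <B> <E> (occurrence 1), <E> is followed by <E> <B> <E> with FIRST {r, w}; in <G>-><E> <E> <B> <E> (occurrence 2), <E> is followed by <B> <E> with FIRST {r, w}; in <G>-><E> <E> <B> <E> (occurrence 3), the suffix after <E> is empty, so FOLLOW(<E>) ⊇ FOLLOW(<G>) = {r, w}. Thus FOLLOW(<E>) = {r, w}.
FOLLOW(<B>): in <G>-><E> <E> <B> <E>, <B> is followed by <E> with FIRST {λ, r, w}; in <G>-><E> <E> <B> <E>, the suffix after <B> is nullable, so FOLLOW(<B>) ⊇ FOLLOW(<G>) = {r, w}; in <E>-><S> w <B> <S>, <B> is followed by <S> with FIRST {λ, r, w}; in <E>-><S> w <B> <S>, the suffix after <B> is nullable, so FOLLOW(<B>) ⊇ FOLLOW(<E>) = {r, w}. Thus FOLLOW(<B>) = {r, w}.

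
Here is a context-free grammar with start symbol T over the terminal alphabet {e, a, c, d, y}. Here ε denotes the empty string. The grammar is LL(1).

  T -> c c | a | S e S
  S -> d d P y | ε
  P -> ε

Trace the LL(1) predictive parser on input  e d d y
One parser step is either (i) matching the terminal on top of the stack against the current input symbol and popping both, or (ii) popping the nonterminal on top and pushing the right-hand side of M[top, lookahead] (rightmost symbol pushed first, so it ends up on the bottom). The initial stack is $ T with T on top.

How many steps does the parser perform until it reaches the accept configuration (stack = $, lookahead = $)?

8

step 1: stack=$ T  input=e d d y $  — expand T -> S e S
step 2: stack=$ S e S  input=e d d y $  — expand S -> ε
step 3: stack=$ S e  input=e d d y $  — match e
step 4: stack=$ S  input=d d y $  — expand S -> d d P y
step 5: stack=$ y P d d  input=d d y $  — match d
step 6: stack=$ y P d  input=d y $  — match d
step 7: stack=$ y P  input=y $  — expand P -> ε
step 8: stack=$ y  input=y $  — match y
Accept reached after 8 steps.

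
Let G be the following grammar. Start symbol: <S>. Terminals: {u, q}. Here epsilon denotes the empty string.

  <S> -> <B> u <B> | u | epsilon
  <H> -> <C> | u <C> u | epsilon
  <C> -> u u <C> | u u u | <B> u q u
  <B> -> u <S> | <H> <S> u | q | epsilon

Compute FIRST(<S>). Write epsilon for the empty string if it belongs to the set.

{epsilon, q, u}

FIRST(<S>): from <S>-><B> u <B> we get {q, u}; from <S>->u we get {u}; from <S>->epsilon we get {epsilon}. So FIRST(<S>) = {epsilon, q, u}.
FIRST(<H>): from <H>-><C> we get {q, u}; from <H>->u <C> u we get {u}; from <H>->epsilon we get {epsilon}. So FIRST(<H>) = {epsilon, q, u}.
FIRST(<B>): from <B>->u <S> we get {u}; from <B>-><H> <S> u we get {q, u}; from <B>->q we get {q}; from <B>->epsilon we get {epsilon}. So FIRST(<B>) = {epsilon, q, u}.
FIRST(<C>): from <C>->u u <C> we get {u}; from <C>->u u u we get {u}; from <C>-><B> u q u we get {q, u}. So FIRST(<C>) = {q, u}.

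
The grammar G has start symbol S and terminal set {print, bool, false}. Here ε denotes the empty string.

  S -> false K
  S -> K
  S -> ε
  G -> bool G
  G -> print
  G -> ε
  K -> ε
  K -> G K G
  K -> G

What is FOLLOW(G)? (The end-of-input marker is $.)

FIRST(G) = {ε, bool, print}
FIRST(K) = {ε, bool, print}  (via G K G, G)
FIRST(S) = {ε, bool, false, print}  (via K)
FOLLOW(S) includes $ since S is the start symbol.
FOLLOW(S): S appears on no right-hand side. Thus FOLLOW(S) = {$}.
FOLLOW(K): in S->false K, the suffix after K is empty, so FOLLOW(K) ⊇ FOLLOW(S) = {$}; in S->K, the suffix after K is empty, so FOLLOW(K) ⊇ FOLLOW(S) = {$}; in K->G K G, K is followed by G with FIRST {ε, bool, print}; in K->G K G, the suffix after K is nullable (adds nothing new). Thus FOLLOW(K) = {$, bool, print}.
FOLLOW(G): in G->bool G, the suffix after G is empty (adds nothing new); in K->G K G (occurrence 1), G is followed by K G with FIRST {ε, bool, print}; in K->G K G (occurrence 1), the suffix after G is nullable, so FOLLOW(G) ⊇ FOLLOW(K) = {$, bool, print}; in K->G K G (occurrence 2), the suffix after G is empty, so FOLLOW(G) ⊇ FOLLOW(K) = {$, bool, print}; in K->G, the suffix after G is empty, so FOLLOW(G) ⊇ FOLLOW(K) = {$, bool, print}. Thus FOLLOW(G) = {$, bool, print}.

{$, bool, print}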